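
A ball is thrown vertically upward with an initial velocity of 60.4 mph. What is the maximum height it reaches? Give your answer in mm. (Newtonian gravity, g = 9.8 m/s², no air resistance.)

v₀ = 60.4 mph × 0.44704 = 27.0012 m/s
h_max = v₀² / (2g) = 27.0012² / (2 × 9.8) = 729.065 / 19.6 = 37.1972 m
h_max = 37.1972 m / 0.001 = 37200 mm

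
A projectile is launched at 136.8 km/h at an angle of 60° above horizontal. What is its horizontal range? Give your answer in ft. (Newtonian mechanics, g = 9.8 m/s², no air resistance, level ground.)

v₀ = 136.8 km/h × 0.2777777777777778 = 38.0 m/s
R = v₀² × sin(2θ) / g = 38.0² × sin(2 × 60°) / 9.8 = 1444.0 × 0.866025 / 9.8 = 127.606 m
R = 127.606 m / 0.3048 = 418.7 ft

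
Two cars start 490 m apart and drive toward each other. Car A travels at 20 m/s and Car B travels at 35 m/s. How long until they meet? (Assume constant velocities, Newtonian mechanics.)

Combined speed: v_combined = 20 + 35 = 55 m/s
Time to meet: t = d/v_combined = 490/55 = 8.91 s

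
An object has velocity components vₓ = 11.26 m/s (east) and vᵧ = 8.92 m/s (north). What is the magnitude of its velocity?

|v| = √(vₓ² + vᵧ²) = √(11.26² + 8.92²) = √(206.354) = 14.37 m/s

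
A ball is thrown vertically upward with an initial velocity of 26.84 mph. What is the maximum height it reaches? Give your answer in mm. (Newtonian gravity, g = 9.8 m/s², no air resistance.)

v₀ = 26.84 mph × 0.44704 = 11.9986 m/s
h_max = v₀² / (2g) = 11.9986² / (2 × 9.8) = 143.966 / 19.6 = 7.3452 m
h_max = 7.3452 m / 0.001 = 7345 mm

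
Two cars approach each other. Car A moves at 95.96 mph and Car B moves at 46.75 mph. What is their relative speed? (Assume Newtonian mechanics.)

v_rel = v_A + v_B = 95.96 + 46.75 = 142.71 mph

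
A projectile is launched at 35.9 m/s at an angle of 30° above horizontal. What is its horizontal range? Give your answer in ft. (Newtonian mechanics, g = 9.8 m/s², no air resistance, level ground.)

R = v₀² × sin(2θ) / g = 35.9² × sin(2 × 30°) / 9.8 = 1288.81 × 0.866025 / 9.8 = 113.892 m
R = 113.892 m / 0.3048 = 373.7 ft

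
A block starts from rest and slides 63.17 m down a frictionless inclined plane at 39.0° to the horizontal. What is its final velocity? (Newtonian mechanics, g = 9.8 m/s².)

a = g sin(θ) = 9.8 × sin(39.0°) = 6.1673 m/s²
v = √(2ad) = √(2 × 6.1673 × 63.17) = 27.91 m/s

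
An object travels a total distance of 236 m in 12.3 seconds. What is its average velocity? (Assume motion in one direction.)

v_avg = Δd / Δt = 236 / 12.3 = 19.19 m/s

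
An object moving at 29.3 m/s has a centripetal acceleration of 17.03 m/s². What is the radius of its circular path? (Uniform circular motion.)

r = v²/a_c = 29.3²/17.03 = 50.41 m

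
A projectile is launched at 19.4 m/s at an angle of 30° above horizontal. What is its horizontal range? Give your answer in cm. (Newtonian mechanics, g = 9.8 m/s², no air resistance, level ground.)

R = v₀² × sin(2θ) / g = 19.4² × sin(2 × 30°) / 9.8 = 376.36 × 0.866025 / 9.8 = 33.2589 m
R = 33.2589 m / 0.01 = 3326 cm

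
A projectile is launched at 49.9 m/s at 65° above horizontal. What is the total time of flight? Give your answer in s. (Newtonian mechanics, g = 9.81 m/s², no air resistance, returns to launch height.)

T = 2 × v₀ × sin(θ) / g = 2 × 49.9 × sin(65°) / 9.81 = 2 × 49.9 × 0.906308 / 9.81 = 9.22 s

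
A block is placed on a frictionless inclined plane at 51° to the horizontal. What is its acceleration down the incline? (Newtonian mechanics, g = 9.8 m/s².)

a = g sin(θ) = 9.8 × sin(51°) = 9.8 × 0.7771 = 7.62 m/s²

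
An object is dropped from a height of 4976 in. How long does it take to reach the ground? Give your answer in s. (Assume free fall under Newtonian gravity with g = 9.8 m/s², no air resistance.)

h = 4976 in × 0.0254 = 126.39 m
t = √(2h/g) = √(2 × 126.39 / 9.8) = 5.079 s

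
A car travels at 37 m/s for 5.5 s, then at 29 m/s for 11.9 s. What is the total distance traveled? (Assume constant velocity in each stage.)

d₁ = v₁t₁ = 37 × 5.5 = 203.5 m
d₂ = v₂t₂ = 29 × 11.9 = 345.1 m
d_total = 203.5 + 345.1 = 548.6 m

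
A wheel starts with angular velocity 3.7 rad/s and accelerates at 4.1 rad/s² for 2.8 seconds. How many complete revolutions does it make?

θ = ω₀t + ½αt² = 3.7×2.8 + ½×4.1×2.8² = 26.432 rad
Total revolutions = θ/(2π) = 26.432/(2π) = 4.21
Complete revolutions = ⌊4.21⌋ = 4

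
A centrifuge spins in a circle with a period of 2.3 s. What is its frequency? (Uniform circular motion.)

f = 1/T = 1/2.3 = 0.4348 Hz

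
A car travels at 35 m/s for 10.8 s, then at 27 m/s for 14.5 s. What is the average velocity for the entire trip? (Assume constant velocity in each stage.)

d₁ = v₁t₁ = 35 × 10.8 = 378.0 m
d₂ = v₂t₂ = 27 × 14.5 = 391.5 m
d_total = 769.5 m, t_total = 25.3 s
v_avg = d_total/t_total = 769.5/25.3 = 30.42 m/s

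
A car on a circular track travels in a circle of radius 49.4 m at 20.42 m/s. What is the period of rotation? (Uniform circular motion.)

T = 2πr/v = 2π×49.4/20.42 = 15.2 s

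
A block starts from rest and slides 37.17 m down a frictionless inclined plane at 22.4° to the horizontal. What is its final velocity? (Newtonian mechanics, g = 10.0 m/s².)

a = g sin(θ) = 10.0 × sin(22.4°) = 3.8107 m/s²
v = √(2ad) = √(2 × 3.8107 × 37.17) = 16.83 m/s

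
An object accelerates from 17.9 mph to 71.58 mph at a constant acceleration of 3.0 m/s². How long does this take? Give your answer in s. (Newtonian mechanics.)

v₀ = 17.9 mph × 0.44704 = 8.00202 m/s
v = 71.58 mph × 0.44704 = 31.9991 m/s
t = (v - v₀) / a = (31.9991 - 8.00202) / 3.0 = 7.999 s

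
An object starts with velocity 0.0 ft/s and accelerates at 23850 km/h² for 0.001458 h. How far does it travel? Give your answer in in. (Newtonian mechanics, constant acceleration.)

v₀ = 0.0 ft/s × 0.3048 = 0.0 m/s
a = 23850 km/h² × 7.716049382716049e-05 = 1.84028 m/s²
t = 0.001458 h × 3600.0 = 5.2488 s
d = v₀ × t + ½ × a × t² = 0.0 × 5.2488 + 0.5 × 1.84028 × 5.2488² = 25.3498 m
d = 25.3498 m / 0.0254 = 998.0 in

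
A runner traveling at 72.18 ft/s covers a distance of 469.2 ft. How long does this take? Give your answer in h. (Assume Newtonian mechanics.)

d = 469.2 ft × 0.3048 = 143.012 m
v = 72.18 ft/s × 0.3048 = 22.0005 m/s
t = d / v = 143.012 / 22.0005 = 6.5004 s
t = 6.5004 s / 3600.0 = 0.001806 h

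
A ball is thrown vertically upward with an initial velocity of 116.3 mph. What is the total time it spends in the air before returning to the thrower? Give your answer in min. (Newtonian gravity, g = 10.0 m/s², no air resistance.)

v₀ = 116.3 mph × 0.44704 = 51.9908 m/s
t_total = 2 × v₀ / g = 2 × 51.9908 / 10.0 = 10.3982 s
t_total = 10.3982 s / 60.0 = 0.1733 min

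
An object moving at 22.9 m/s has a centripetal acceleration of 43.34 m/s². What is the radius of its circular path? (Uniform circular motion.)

r = v²/a_c = 22.9²/43.34 = 12.1 m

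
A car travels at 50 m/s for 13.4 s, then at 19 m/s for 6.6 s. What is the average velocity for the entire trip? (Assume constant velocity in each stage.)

d₁ = v₁t₁ = 50 × 13.4 = 670.0 m
d₂ = v₂t₂ = 19 × 6.6 = 125.4 m
d_total = 795.4 m, t_total = 20.0 s
v_avg = d_total/t_total = 795.4/20.0 = 39.77 m/s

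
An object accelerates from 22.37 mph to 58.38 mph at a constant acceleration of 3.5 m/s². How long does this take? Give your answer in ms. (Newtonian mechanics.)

v₀ = 22.37 mph × 0.44704 = 10.0003 m/s
v = 58.38 mph × 0.44704 = 26.0982 m/s
t = (v - v₀) / a = (26.0982 - 10.0003) / 3.5 = 4.5994 s
t = 4.5994 s / 0.001 = 4599 ms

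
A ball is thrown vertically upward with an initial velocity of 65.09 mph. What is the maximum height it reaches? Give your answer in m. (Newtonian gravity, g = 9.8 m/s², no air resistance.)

v₀ = 65.09 mph × 0.44704 = 29.0978 m/s
h_max = v₀² / (2g) = 29.0978² / (2 × 9.8) = 846.682 / 19.6 = 43.2 m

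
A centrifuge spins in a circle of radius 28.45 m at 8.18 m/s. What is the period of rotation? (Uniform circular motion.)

T = 2πr/v = 2π×28.45/8.18 = 21.85 s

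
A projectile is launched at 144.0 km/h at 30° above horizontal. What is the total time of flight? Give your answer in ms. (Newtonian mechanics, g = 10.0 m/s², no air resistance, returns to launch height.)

v₀ = 144.0 km/h × 0.2777777777777778 = 40.0 m/s
T = 2 × v₀ × sin(θ) / g = 2 × 40.0 × sin(30°) / 10.0 = 2 × 40.0 × 0.5 / 10.0 = 4.0 s
T = 4.0 s / 0.001 = 4000 ms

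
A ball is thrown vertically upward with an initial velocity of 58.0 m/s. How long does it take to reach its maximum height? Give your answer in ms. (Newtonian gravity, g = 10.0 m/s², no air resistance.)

t_up = v₀ / g = 58.0 / 10.0 = 5.8 s
t_up = 5.8 s / 0.001 = 5800 ms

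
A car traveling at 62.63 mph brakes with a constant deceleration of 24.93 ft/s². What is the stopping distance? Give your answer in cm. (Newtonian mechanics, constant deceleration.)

v₀ = 62.63 mph × 0.44704 = 27.9981 m/s
a = 24.93 ft/s² × 0.3048 = 7.59866 m/s²
d = v₀² / (2a) = 27.9981² / (2 × 7.59866) = 783.894 / 15.1973 = 51.5811 m
d = 51.5811 m / 0.01 = 5158 cm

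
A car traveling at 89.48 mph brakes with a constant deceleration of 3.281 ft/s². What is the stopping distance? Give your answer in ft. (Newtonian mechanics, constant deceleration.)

v₀ = 89.48 mph × 0.44704 = 40.0011 m/s
a = 3.281 ft/s² × 0.3048 = 1.00005 m/s²
d = v₀² / (2a) = 40.0011² / (2 × 1.00005) = 1600.09 / 2.0001 = 800.005 m
d = 800.005 m / 0.3048 = 2625 ft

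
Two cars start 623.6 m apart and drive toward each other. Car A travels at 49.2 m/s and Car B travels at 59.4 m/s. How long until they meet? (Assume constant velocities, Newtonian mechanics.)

Combined speed: v_combined = 49.2 + 59.4 = 108.6 m/s
Time to meet: t = d/v_combined = 623.6/108.6 = 5.74 s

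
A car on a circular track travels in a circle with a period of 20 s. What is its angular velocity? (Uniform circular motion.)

ω = 2π/T = 2π/20 = 0.3142 rad/s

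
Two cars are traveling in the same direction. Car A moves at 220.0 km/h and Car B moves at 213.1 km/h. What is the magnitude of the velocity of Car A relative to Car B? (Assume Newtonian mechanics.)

v_rel = |v_A - v_B| = |220.0 - 213.1| = 6.9 km/h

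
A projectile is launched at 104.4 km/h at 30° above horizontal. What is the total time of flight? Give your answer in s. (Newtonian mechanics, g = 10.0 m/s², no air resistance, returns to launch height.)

v₀ = 104.4 km/h × 0.2777777777777778 = 29.0 m/s
T = 2 × v₀ × sin(θ) / g = 2 × 29.0 × sin(30°) / 10.0 = 2 × 29.0 × 0.5 / 10.0 = 2.9 s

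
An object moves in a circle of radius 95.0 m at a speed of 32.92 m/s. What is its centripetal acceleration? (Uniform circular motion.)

a_c = v²/r = 32.92²/95.0 = 1083.7264/95.0 = 11.41 m/s²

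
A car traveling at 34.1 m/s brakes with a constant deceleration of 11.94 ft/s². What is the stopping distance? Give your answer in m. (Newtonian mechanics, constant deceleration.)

a = 11.94 ft/s² × 0.3048 = 3.63931 m/s²
d = v₀² / (2a) = 34.1² / (2 × 3.63931) = 1162.81 / 7.27862 = 159.8 m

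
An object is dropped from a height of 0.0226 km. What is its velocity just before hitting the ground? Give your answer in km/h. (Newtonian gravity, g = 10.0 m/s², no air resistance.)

h = 0.0226 km × 1000.0 = 22.6 m
v = √(2gh) = √(2 × 10.0 × 22.6) = 21.2603 m/s
v = 21.2603 m/s / 0.2777777777777778 = 76.54 km/h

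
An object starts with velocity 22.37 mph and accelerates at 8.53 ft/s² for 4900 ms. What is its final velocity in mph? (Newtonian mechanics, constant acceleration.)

v₀ = 22.37 mph × 0.44704 = 10.0003 m/s
a = 8.53 ft/s² × 0.3048 = 2.59994 m/s²
t = 4900 ms × 0.001 = 4.9 s
v = v₀ + a × t = 10.0003 + 2.59994 × 4.9 = 22.74 m/s
v = 22.74 m/s / 0.44704 = 50.87 mph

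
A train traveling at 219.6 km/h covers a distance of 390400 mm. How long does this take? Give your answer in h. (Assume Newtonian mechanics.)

d = 390400 mm × 0.001 = 390.4 m
v = 219.6 km/h × 0.2777777777777778 = 61.0 m/s
t = d / v = 390.4 / 61.0 = 6.4 s
t = 6.4 s / 3600.0 = 0.001778 h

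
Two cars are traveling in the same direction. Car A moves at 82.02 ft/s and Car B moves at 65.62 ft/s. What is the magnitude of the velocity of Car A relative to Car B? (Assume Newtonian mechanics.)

v_rel = |v_A - v_B| = |82.02 - 65.62| = 16.4 ft/s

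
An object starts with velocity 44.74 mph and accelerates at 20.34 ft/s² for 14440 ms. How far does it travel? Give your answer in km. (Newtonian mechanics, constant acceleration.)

v₀ = 44.74 mph × 0.44704 = 20.0006 m/s
a = 20.34 ft/s² × 0.3048 = 6.19963 m/s²
t = 14440 ms × 0.001 = 14.44 s
d = v₀ × t + ½ × a × t² = 20.0006 × 14.44 + 0.5 × 6.19963 × 14.44² = 935.162 m
d = 935.162 m / 1000.0 = 0.9352 km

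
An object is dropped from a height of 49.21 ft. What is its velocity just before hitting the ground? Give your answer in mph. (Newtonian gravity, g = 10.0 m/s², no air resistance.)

h = 49.21 ft × 0.3048 = 14.9992 m
v = √(2gh) = √(2 × 10.0 × 14.9992) = 17.32 m/s
v = 17.32 m/s / 0.44704 = 38.74 mph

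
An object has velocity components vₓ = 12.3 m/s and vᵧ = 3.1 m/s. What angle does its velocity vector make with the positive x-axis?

θ = arctan(vᵧ/vₓ) = arctan(3.1/12.3) = 14.15°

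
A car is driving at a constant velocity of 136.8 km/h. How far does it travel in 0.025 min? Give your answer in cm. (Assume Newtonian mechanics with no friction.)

v = 136.8 km/h × 0.2777777777777778 = 38.0 m/s
t = 0.025 min × 60.0 = 1.5 s
d = v × t = 38.0 × 1.5 = 57.0 m
d = 57.0 m / 0.01 = 5700 cm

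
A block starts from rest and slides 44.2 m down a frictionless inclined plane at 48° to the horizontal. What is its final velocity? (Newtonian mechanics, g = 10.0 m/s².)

a = g sin(θ) = 10.0 × sin(48°) = 7.4314 m/s²
v = √(2ad) = √(2 × 7.4314 × 44.2) = 25.63 m/s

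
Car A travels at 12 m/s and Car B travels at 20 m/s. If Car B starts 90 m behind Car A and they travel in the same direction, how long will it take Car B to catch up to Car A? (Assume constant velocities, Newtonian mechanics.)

Relative speed: v_rel = 20 - 12 = 8 m/s
Time to catch: t = d₀/v_rel = 90/8 = 11.25 s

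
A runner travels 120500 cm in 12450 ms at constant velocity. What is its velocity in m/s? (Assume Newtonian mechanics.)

d = 120500 cm × 0.01 = 1205.0 m
t = 12450 ms × 0.001 = 12.45 s
v = d / t = 1205.0 / 12.45 = 96.79 m/s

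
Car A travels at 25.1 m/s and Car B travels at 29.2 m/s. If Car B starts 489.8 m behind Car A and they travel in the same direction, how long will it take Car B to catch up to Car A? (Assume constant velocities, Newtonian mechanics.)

Relative speed: v_rel = 29.2 - 25.1 = 4.1 m/s
Time to catch: t = d₀/v_rel = 489.8/4.1 = 119.46 s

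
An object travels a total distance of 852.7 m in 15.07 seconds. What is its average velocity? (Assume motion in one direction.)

v_avg = Δd / Δt = 852.7 / 15.07 = 56.58 m/s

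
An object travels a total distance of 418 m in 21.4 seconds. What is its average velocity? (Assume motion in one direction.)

v_avg = Δd / Δt = 418 / 21.4 = 19.53 m/s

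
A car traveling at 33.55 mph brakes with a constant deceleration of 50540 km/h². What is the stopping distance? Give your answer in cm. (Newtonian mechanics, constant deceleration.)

v₀ = 33.55 mph × 0.44704 = 14.9982 m/s
a = 50540 km/h² × 7.716049382716049e-05 = 3.89969 m/s²
d = v₀² / (2a) = 14.9982² / (2 × 3.89969) = 224.946 / 7.79938 = 28.8415 m
d = 28.8415 m / 0.01 = 2884 cm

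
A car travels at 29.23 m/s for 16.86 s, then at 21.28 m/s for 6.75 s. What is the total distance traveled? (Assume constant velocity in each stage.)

d₁ = v₁t₁ = 29.23 × 16.86 = 492.8178 m
d₂ = v₂t₂ = 21.28 × 6.75 = 143.64 m
d_total = 492.8178 + 143.64 = 636.46 m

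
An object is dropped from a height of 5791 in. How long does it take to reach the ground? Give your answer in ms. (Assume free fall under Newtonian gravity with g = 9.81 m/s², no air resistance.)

h = 5791 in × 0.0254 = 147.091 m
t = √(2h/g) = √(2 × 147.091 / 9.81) = 5.47613 s
t = 5.47613 s / 0.001 = 5476 ms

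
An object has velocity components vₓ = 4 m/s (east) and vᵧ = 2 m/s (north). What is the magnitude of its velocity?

|v| = √(vₓ² + vᵧ²) = √(4² + 2²) = √(20) = 4.47 m/s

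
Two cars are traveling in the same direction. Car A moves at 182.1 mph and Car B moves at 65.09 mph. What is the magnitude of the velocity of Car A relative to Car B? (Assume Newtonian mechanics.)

v_rel = |v_A - v_B| = |182.1 - 65.09| = 117.01 mph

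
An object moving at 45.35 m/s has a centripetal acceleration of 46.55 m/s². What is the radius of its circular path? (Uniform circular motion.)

r = v²/a_c = 45.35²/46.55 = 44.18 m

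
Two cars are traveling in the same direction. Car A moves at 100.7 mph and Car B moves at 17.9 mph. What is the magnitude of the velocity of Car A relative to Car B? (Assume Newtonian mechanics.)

v_rel = |v_A - v_B| = |100.7 - 17.9| = 82.8 mph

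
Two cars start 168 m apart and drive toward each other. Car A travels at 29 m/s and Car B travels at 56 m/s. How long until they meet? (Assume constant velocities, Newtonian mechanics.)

Combined speed: v_combined = 29 + 56 = 85 m/s
Time to meet: t = d/v_combined = 168/85 = 1.98 s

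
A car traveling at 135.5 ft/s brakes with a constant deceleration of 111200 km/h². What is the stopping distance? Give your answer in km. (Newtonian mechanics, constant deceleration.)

v₀ = 135.5 ft/s × 0.3048 = 41.3004 m/s
a = 111200 km/h² × 7.716049382716049e-05 = 8.58025 m/s²
d = v₀² / (2a) = 41.3004² / (2 × 8.58025) = 1705.72 / 17.1605 = 99.398 m
d = 99.398 m / 1000.0 = 0.0994 km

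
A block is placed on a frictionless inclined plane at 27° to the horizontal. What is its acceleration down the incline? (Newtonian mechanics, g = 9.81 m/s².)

a = g sin(θ) = 9.81 × sin(27°) = 9.81 × 0.454 = 4.45 m/s²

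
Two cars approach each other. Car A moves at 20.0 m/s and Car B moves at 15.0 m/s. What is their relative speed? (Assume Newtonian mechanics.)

v_rel = v_A + v_B = 20.0 + 15.0 = 35.0 m/s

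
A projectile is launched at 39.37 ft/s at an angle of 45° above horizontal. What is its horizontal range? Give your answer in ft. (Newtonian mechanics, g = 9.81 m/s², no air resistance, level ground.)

v₀ = 39.37 ft/s × 0.3048 = 12.0 m/s
R = v₀² × sin(2θ) / g = 12.0² × sin(2 × 45°) / 9.81 = 144.0 × 1.0 / 9.81 = 14.6789 m
R = 14.6789 m / 0.3048 = 48.16 ft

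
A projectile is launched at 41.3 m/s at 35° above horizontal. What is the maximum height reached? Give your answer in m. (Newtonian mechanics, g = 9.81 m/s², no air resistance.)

H = v₀² × sin²(θ) / (2g) = 41.3² × sin(35°)² / (2 × 9.81) = 1705.69 × 0.32899 / 19.62 = 28.6 m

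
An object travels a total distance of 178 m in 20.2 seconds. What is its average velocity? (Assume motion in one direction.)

v_avg = Δd / Δt = 178 / 20.2 = 8.81 m/s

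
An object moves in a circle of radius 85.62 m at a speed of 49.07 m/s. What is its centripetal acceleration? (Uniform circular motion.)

a_c = v²/r = 49.07²/85.62 = 2407.8649/85.62 = 28.12 m/s²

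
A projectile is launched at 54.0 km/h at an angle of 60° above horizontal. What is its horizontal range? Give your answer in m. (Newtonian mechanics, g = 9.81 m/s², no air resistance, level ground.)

v₀ = 54.0 km/h × 0.2777777777777778 = 15.0 m/s
R = v₀² × sin(2θ) / g = 15.0² × sin(2 × 60°) / 9.81 = 225.0 × 0.866025 / 9.81 = 19.86 m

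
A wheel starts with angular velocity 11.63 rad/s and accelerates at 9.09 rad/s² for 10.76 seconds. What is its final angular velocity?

ω = ω₀ + αt = 11.63 + 9.09 × 10.76 = 109.44 rad/s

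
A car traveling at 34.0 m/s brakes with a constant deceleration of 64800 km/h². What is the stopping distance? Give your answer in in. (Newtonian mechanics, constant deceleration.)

a = 64800 km/h² × 7.716049382716049e-05 = 5.0 m/s²
d = v₀² / (2a) = 34.0² / (2 × 5.0) = 1156.0 / 10.0 = 115.6 m
d = 115.6 m / 0.0254 = 4551 in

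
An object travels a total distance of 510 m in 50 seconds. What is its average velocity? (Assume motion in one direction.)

v_avg = Δd / Δt = 510 / 50 = 10.2 m/s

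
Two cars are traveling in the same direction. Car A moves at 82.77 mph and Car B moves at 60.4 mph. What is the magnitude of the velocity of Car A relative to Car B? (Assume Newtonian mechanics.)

v_rel = |v_A - v_B| = |82.77 - 60.4| = 22.37 mph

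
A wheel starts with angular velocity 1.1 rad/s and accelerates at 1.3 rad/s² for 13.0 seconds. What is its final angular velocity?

ω = ω₀ + αt = 1.1 + 1.3 × 13.0 = 18.0 rad/s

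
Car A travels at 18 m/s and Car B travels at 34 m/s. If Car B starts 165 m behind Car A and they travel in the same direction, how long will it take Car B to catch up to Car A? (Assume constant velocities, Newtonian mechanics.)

Relative speed: v_rel = 34 - 18 = 16 m/s
Time to catch: t = d₀/v_rel = 165/16 = 10.31 s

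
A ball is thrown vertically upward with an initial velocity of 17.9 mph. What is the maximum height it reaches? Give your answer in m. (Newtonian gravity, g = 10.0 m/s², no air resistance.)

v₀ = 17.9 mph × 0.44704 = 8.00202 m/s
h_max = v₀² / (2g) = 8.00202² / (2 × 10.0) = 64.0323 / 20.0 = 3.202 m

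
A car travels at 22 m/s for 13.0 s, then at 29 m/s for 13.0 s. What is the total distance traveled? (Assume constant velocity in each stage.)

d₁ = v₁t₁ = 22 × 13.0 = 286.0 m
d₂ = v₂t₂ = 29 × 13.0 = 377.0 m
d_total = 286.0 + 377.0 = 663.0 m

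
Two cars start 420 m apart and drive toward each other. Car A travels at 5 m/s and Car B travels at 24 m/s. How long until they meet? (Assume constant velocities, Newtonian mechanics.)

Combined speed: v_combined = 5 + 24 = 29 m/s
Time to meet: t = d/v_combined = 420/29 = 14.48 s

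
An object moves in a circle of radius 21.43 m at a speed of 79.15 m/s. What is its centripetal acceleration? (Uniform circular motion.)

a_c = v²/r = 79.15²/21.43 = 6264.7225/21.43 = 292.33 m/s²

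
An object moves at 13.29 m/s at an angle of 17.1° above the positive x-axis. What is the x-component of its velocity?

vₓ = v cos(θ) = 13.29 × cos(17.1°) = 12.7 m/s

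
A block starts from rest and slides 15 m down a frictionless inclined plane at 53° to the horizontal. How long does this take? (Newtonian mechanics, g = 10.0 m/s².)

a = g sin(θ) = 10.0 × sin(53°) = 7.9864 m/s²
t = √(2d/a) = √(2 × 15 / 7.9864) = 1.94 s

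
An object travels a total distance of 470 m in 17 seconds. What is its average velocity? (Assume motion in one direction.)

v_avg = Δd / Δt = 470 / 17 = 27.65 m/s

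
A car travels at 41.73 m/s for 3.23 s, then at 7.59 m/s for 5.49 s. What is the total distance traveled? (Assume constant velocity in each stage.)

d₁ = v₁t₁ = 41.73 × 3.23 = 134.7879 m
d₂ = v₂t₂ = 7.59 × 5.49 = 41.6691 m
d_total = 134.7879 + 41.6691 = 176.46 m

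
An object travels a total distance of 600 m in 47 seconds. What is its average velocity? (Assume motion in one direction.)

v_avg = Δd / Δt = 600 / 47 = 12.77 m/s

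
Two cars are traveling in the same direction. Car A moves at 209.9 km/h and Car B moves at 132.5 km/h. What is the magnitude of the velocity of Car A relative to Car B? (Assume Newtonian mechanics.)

v_rel = |v_A - v_B| = |209.9 - 132.5| = 77.4 km/h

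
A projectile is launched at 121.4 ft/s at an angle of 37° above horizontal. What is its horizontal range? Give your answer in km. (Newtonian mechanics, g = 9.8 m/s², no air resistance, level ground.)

v₀ = 121.4 ft/s × 0.3048 = 37.0027 m/s
R = v₀² × sin(2θ) / g = 37.0027² × sin(2 × 37°) / 9.8 = 1369.2 × 0.961262 / 9.8 = 134.302 m
R = 134.302 m / 1000.0 = 0.1343 km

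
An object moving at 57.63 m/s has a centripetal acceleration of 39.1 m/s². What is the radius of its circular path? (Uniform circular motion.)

r = v²/a_c = 57.63²/39.1 = 84.94 m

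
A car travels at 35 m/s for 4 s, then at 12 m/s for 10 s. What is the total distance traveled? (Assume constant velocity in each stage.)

d₁ = v₁t₁ = 35 × 4 = 140 m
d₂ = v₂t₂ = 12 × 10 = 120 m
d_total = 140 + 120 = 260 m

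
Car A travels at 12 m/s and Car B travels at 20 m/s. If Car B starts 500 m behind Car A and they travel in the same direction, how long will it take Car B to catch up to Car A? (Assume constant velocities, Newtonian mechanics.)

Relative speed: v_rel = 20 - 12 = 8 m/s
Time to catch: t = d₀/v_rel = 500/8 = 62.5 s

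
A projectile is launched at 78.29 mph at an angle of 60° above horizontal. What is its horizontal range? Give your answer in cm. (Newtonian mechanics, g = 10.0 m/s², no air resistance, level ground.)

v₀ = 78.29 mph × 0.44704 = 34.9988 m/s
R = v₀² × sin(2θ) / g = 34.9988² × sin(2 × 60°) / 10.0 = 1224.92 × 0.866025 / 10.0 = 106.081 m
R = 106.081 m / 0.01 = 10610 cm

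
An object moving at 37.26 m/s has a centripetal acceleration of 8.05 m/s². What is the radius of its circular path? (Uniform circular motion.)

r = v²/a_c = 37.26²/8.05 = 172.46 m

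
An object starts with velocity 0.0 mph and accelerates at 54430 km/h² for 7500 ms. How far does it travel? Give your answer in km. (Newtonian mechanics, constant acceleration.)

v₀ = 0.0 mph × 0.44704 = 0.0 m/s
a = 54430 km/h² × 7.716049382716049e-05 = 4.19985 m/s²
t = 7500 ms × 0.001 = 7.5 s
d = v₀ × t + ½ × a × t² = 0.0 × 7.5 + 0.5 × 4.19985 × 7.5² = 118.121 m
d = 118.121 m / 1000.0 = 0.1181 km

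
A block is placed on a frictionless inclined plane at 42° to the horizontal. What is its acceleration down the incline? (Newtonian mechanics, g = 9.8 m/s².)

a = g sin(θ) = 9.8 × sin(42°) = 9.8 × 0.6691 = 6.56 m/s²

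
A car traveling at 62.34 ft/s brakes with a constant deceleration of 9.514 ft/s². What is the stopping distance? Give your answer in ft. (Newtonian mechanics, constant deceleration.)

v₀ = 62.34 ft/s × 0.3048 = 19.0012 m/s
a = 9.514 ft/s² × 0.3048 = 2.89987 m/s²
d = v₀² / (2a) = 19.0012² / (2 × 2.89987) = 361.046 / 5.79974 = 62.2521 m
d = 62.2521 m / 0.3048 = 204.2 ft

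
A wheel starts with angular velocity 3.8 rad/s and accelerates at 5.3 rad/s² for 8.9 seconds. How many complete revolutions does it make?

θ = ω₀t + ½αt² = 3.8×8.9 + ½×5.3×8.9² = 243.7265 rad
Total revolutions = θ/(2π) = 243.7265/(2π) = 38.79
Complete revolutions = ⌊38.79⌋ = 38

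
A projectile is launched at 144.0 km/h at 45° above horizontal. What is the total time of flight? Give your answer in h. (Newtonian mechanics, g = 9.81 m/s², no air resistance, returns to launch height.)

v₀ = 144.0 km/h × 0.2777777777777778 = 40.0 m/s
T = 2 × v₀ × sin(θ) / g = 2 × 40.0 × sin(45°) / 9.81 = 2 × 40.0 × 0.707107 / 9.81 = 5.76642 s
T = 5.76642 s / 3600.0 = 0.001602 h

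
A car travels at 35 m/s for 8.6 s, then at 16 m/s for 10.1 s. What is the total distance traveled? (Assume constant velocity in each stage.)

d₁ = v₁t₁ = 35 × 8.6 = 301.0 m
d₂ = v₂t₂ = 16 × 10.1 = 161.6 m
d_total = 301.0 + 161.6 = 462.6 m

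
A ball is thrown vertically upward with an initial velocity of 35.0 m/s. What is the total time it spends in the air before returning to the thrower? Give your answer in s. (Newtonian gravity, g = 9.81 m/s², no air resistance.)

t_total = 2 × v₀ / g = 2 × 35.0 / 9.81 = 7.136 s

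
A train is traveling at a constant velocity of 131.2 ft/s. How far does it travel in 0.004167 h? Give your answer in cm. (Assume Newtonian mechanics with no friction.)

v = 131.2 ft/s × 0.3048 = 39.9898 m/s
t = 0.004167 h × 3600.0 = 15.0012 s
d = v × t = 39.9898 × 15.0012 = 599.895 m
d = 599.895 m / 0.01 = 59990 cm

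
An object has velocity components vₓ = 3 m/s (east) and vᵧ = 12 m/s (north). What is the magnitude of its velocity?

|v| = √(vₓ² + vᵧ²) = √(3² + 12²) = √(153) = 12.37 m/s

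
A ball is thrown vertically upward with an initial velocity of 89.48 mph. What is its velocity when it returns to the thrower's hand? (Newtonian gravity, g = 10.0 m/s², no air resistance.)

By conservation of energy (no air resistance), the ball returns to the throw height with the same speed as launch, but directed downward.
|v_ground| = v₀ = 89.48 mph
v_ground = 89.48 mph (downward)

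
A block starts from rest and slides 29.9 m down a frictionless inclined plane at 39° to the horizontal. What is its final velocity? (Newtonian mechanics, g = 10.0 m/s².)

a = g sin(θ) = 10.0 × sin(39°) = 6.2932 m/s²
v = √(2ad) = √(2 × 6.2932 × 29.9) = 19.4 m/s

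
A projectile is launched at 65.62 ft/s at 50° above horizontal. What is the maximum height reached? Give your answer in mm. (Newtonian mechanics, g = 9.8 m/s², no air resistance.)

v₀ = 65.62 ft/s × 0.3048 = 20.001 m/s
H = v₀² × sin²(θ) / (2g) = 20.001² × sin(50°)² / (2 × 9.8) = 400.04 × 0.586824 / 19.6 = 11.9772 m
H = 11.9772 m / 0.001 = 11980 mm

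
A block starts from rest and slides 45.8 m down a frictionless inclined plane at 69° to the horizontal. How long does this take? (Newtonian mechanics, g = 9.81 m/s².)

a = g sin(θ) = 9.81 × sin(69°) = 9.1584 m/s²
t = √(2d/a) = √(2 × 45.8 / 9.1584) = 3.16 s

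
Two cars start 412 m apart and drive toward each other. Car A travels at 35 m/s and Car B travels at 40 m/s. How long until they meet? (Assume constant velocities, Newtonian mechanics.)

Combined speed: v_combined = 35 + 40 = 75 m/s
Time to meet: t = d/v_combined = 412/75 = 5.49 s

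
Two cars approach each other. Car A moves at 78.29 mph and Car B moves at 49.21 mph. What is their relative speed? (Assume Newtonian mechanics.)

v_rel = v_A + v_B = 78.29 + 49.21 = 127.5 mph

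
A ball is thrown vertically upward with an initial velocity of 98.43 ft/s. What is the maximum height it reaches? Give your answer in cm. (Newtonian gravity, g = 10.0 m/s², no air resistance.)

v₀ = 98.43 ft/s × 0.3048 = 30.0015 m/s
h_max = v₀² / (2g) = 30.0015² / (2 × 10.0) = 900.09 / 20.0 = 45.0045 m
h_max = 45.0045 m / 0.01 = 4500 cm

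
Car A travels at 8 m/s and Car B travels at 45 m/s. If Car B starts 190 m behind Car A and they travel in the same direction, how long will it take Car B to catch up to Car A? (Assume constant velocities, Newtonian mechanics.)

Relative speed: v_rel = 45 - 8 = 37 m/s
Time to catch: t = d₀/v_rel = 190/37 = 5.14 s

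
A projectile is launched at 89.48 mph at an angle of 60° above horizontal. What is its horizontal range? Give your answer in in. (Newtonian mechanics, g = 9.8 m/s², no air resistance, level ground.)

v₀ = 89.48 mph × 0.44704 = 40.0011 m/s
R = v₀² × sin(2θ) / g = 40.0011² × sin(2 × 60°) / 9.8 = 1600.09 × 0.866025 / 9.8 = 141.4 m
R = 141.4 m / 0.0254 = 5567 in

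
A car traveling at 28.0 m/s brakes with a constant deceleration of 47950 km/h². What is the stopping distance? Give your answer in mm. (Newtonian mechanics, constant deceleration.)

a = 47950 km/h² × 7.716049382716049e-05 = 3.69985 m/s²
d = v₀² / (2a) = 28.0² / (2 × 3.69985) = 784.0 / 7.3997 = 105.95 m
d = 105.95 m / 0.001 = 106000 mm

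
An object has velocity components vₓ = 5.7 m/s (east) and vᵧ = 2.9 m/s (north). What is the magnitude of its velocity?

|v| = √(vₓ² + vᵧ²) = √(5.7² + 2.9²) = √(40.9) = 6.4 m/s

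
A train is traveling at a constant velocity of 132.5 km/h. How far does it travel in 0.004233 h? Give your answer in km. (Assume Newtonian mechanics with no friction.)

v = 132.5 km/h × 0.2777777777777778 = 36.8056 m/s
t = 0.004233 h × 3600.0 = 15.2388 s
d = v × t = 36.8056 × 15.2388 = 560.873 m
d = 560.873 m / 1000.0 = 0.5609 km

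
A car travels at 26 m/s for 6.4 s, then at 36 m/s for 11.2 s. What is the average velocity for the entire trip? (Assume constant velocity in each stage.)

d₁ = v₁t₁ = 26 × 6.4 = 166.4 m
d₂ = v₂t₂ = 36 × 11.2 = 403.2 m
d_total = 569.6 m, t_total = 17.6 s
v_avg = d_total/t_total = 569.6/17.6 = 32.36 m/s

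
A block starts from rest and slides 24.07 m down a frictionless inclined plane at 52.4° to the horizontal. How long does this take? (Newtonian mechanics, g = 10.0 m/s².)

a = g sin(θ) = 10.0 × sin(52.4°) = 7.9229 m/s²
t = √(2d/a) = √(2 × 24.07 / 7.9229) = 2.46 s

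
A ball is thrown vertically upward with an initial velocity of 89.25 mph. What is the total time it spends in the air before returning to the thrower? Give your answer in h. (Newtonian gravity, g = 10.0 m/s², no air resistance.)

v₀ = 89.25 mph × 0.44704 = 39.8983 m/s
t_total = 2 × v₀ / g = 2 × 39.8983 / 10.0 = 7.97966 s
t_total = 7.97966 s / 3600.0 = 0.002217 h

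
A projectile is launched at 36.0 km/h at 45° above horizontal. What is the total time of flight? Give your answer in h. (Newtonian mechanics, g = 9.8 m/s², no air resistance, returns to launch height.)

v₀ = 36.0 km/h × 0.2777777777777778 = 10.0 m/s
T = 2 × v₀ × sin(θ) / g = 2 × 10.0 × sin(45°) / 9.8 = 2 × 10.0 × 0.707107 / 9.8 = 1.44308 s
T = 1.44308 s / 3600.0 = 0.0004009 h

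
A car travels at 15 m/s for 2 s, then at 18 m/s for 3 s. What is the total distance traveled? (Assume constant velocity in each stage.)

d₁ = v₁t₁ = 15 × 2 = 30 m
d₂ = v₂t₂ = 18 × 3 = 54 m
d_total = 30 + 54 = 84 m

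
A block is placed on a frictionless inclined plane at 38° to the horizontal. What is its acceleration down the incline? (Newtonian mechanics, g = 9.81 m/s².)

a = g sin(θ) = 9.81 × sin(38°) = 9.81 × 0.6157 = 6.04 m/s²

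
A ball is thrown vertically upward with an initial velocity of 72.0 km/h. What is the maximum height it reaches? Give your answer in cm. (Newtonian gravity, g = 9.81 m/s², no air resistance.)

v₀ = 72.0 km/h × 0.2777777777777778 = 20.0 m/s
h_max = v₀² / (2g) = 20.0² / (2 × 9.81) = 400.0 / 19.62 = 20.3874 m
h_max = 20.3874 m / 0.01 = 2039 cm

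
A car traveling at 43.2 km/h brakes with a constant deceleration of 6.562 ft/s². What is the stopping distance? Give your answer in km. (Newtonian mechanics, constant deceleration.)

v₀ = 43.2 km/h × 0.2777777777777778 = 12.0 m/s
a = 6.562 ft/s² × 0.3048 = 2.0001 m/s²
d = v₀² / (2a) = 12.0² / (2 × 2.0001) = 144.0 / 4.0002 = 35.9982 m
d = 35.9982 m / 1000.0 = 0.036 km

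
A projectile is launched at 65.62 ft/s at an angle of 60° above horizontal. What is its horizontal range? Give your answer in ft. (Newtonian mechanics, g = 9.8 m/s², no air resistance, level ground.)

v₀ = 65.62 ft/s × 0.3048 = 20.001 m/s
R = v₀² × sin(2θ) / g = 20.001² × sin(2 × 60°) / 9.8 = 400.04 × 0.866025 / 9.8 = 35.3515 m
R = 35.3515 m / 0.3048 = 116.0 ft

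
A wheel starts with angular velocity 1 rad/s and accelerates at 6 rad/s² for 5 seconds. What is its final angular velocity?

ω = ω₀ + αt = 1 + 6 × 5 = 31 rad/s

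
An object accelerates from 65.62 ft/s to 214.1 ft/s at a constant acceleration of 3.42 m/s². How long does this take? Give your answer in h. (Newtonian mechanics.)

v₀ = 65.62 ft/s × 0.3048 = 20.001 m/s
v = 214.1 ft/s × 0.3048 = 65.2577 m/s
t = (v - v₀) / a = (65.2577 - 20.001) / 3.42 = 13.233 s
t = 13.233 s / 3600.0 = 0.003676 h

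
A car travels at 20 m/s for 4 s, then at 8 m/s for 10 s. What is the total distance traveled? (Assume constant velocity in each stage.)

d₁ = v₁t₁ = 20 × 4 = 80 m
d₂ = v₂t₂ = 8 × 10 = 80 m
d_total = 80 + 80 = 160 m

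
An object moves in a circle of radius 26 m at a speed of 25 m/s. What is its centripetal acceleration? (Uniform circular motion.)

a_c = v²/r = 25²/26 = 625/26 = 24.04 m/s²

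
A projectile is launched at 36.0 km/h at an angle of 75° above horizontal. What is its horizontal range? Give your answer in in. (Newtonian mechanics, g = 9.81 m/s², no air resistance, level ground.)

v₀ = 36.0 km/h × 0.2777777777777778 = 10.0 m/s
R = v₀² × sin(2θ) / g = 10.0² × sin(2 × 75°) / 9.81 = 100.0 × 0.5 / 9.81 = 5.09684 m
R = 5.09684 m / 0.0254 = 200.7 in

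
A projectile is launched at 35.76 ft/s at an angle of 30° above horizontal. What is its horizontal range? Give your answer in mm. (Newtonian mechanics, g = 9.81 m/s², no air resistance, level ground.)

v₀ = 35.76 ft/s × 0.3048 = 10.8996 m/s
R = v₀² × sin(2θ) / g = 10.8996² × sin(2 × 30°) / 9.81 = 118.801 × 0.866025 / 9.81 = 10.4877 m
R = 10.4877 m / 0.001 = 10490 mm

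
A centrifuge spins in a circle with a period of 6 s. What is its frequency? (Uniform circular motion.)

f = 1/T = 1/6 = 0.1667 Hz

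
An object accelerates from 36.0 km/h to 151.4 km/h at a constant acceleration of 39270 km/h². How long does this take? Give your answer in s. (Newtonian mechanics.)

v₀ = 36.0 km/h × 0.2777777777777778 = 10.0 m/s
v = 151.4 km/h × 0.2777777777777778 = 42.0556 m/s
a = 39270 km/h² × 7.716049382716049e-05 = 3.03009 m/s²
t = (v - v₀) / a = (42.0556 - 10.0) / 3.03009 = 10.58 s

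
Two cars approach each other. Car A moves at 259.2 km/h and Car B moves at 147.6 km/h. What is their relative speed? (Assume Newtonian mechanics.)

v_rel = v_A + v_B = 259.2 + 147.6 = 406.8 km/h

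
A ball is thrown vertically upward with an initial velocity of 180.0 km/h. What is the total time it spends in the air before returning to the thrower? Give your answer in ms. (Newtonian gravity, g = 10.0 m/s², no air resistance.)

v₀ = 180.0 km/h × 0.2777777777777778 = 50.0 m/s
t_total = 2 × v₀ / g = 2 × 50.0 / 10.0 = 10.0 s
t_total = 10.0 s / 0.001 = 10000 ms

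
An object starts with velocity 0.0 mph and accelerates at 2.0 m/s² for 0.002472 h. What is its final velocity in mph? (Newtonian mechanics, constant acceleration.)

v₀ = 0.0 mph × 0.44704 = 0.0 m/s
t = 0.002472 h × 3600.0 = 8.8992 s
v = v₀ + a × t = 0.0 + 2.0 × 8.8992 = 17.7984 m/s
v = 17.7984 m/s / 0.44704 = 39.81 mph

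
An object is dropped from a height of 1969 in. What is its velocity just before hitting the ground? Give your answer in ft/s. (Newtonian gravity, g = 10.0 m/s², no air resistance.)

h = 1969 in × 0.0254 = 50.0126 m
v = √(2gh) = √(2 × 10.0 × 50.0126) = 31.6268 m/s
v = 31.6268 m/s / 0.3048 = 103.8 ft/s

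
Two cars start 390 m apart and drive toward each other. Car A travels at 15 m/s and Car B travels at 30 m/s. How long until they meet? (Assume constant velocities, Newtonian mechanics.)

Combined speed: v_combined = 15 + 30 = 45 m/s
Time to meet: t = d/v_combined = 390/45 = 8.67 s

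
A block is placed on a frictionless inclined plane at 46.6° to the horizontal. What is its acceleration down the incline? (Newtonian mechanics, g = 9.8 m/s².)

a = g sin(θ) = 9.8 × sin(46.6°) = 9.8 × 0.7266 = 7.12 m/s²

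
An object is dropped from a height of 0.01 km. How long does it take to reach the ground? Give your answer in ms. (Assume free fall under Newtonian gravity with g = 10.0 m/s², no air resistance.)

h = 0.01 km × 1000.0 = 10.0 m
t = √(2h/g) = √(2 × 10.0 / 10.0) = 1.41421 s
t = 1.41421 s / 0.001 = 1414 ms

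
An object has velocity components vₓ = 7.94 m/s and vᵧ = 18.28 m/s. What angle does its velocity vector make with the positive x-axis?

θ = arctan(vᵧ/vₓ) = arctan(18.28/7.94) = 66.52°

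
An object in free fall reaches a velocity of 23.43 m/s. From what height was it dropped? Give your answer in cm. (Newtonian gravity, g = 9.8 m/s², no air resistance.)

h = v² / (2g) = 23.43² / (2 × 9.8) = 28.0084 m
h = 28.0084 m / 0.01 = 2801 cm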